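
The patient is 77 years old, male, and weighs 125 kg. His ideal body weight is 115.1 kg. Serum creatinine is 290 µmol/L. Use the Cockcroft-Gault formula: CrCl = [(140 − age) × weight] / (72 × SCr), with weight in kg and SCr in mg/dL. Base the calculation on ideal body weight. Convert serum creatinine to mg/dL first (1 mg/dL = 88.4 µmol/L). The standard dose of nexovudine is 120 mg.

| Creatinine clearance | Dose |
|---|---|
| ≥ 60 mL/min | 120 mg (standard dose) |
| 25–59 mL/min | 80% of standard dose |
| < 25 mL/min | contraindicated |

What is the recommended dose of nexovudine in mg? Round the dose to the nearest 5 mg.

95 mg

SCr = 290 / 88.4 = 3.281 mg/dL
CrCl = (140 − 77) × 115.1 / (72 × 3.281) = 7251.3 / 236.23 ≈ 30.7 mL/min
CrCl ≈ 31 mL/min → bracket 25–59 mL/min.
80% of 120 mg = 96 mg → 95 mg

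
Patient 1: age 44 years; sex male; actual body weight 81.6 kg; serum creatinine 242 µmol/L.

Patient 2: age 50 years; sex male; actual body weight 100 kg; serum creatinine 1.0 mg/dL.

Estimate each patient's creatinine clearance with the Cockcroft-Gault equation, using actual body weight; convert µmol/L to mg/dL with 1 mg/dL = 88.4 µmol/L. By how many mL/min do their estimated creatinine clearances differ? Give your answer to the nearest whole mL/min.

Patient 1: SCr = 242 / 88.4 = 2.738 mg/dL
Patient 1: CrCl = (140 − 44) × 81.6 / (72 × 2.738) = 7833.6 / 197.14 ≈ 39.7 mL/min
Patient 2: CrCl = (140 − 50) × 100 / (72 × 1) = 9000.0 / 72.00 ≈ 125.0 mL/min
|39.7 − 125.0| = 85.3 mL/min

85 mL/min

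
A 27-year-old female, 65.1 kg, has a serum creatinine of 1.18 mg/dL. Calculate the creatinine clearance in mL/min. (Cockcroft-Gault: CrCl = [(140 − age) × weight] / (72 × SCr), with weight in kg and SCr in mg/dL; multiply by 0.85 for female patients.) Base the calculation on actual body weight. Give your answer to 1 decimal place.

CrCl = (140 − 27) × 65.1 / (72 × 1.18) × 0.85 = 7356.3 / 84.96 × 0.85 ≈ 73.6 mL/min

73.6 mL/min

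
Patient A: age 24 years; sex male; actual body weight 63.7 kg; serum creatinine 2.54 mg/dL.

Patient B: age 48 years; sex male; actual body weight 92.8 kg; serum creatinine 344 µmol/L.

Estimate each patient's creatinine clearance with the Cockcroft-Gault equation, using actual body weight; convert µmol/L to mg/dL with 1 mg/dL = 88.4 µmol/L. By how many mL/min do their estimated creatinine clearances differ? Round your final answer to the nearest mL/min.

10 mL/min

Patient A: CrCl = (140 − 24) × 63.7 / (72 × 2.54) = 7389.2 / 182.88 ≈ 40.4 mL/min
Patient B: SCr = 344 / 88.4 = 3.891 mg/dL
Patient B: CrCl = (140 − 48) × 92.8 / (72 × 3.891) = 8537.6 / 280.15 ≈ 30.5 mL/min
|40.4 − 30.5| = 9.9 mL/min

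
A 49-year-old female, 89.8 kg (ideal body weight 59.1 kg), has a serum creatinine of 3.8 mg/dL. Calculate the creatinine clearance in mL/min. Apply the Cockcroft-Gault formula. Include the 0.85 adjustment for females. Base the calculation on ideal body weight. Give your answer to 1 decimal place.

16.7 mL/min

CrCl = (140 − 49) × 59.1 / (72 × 3.8) × 0.85 = 5378.1 / 273.60 × 0.85 ≈ 16.7 mL/min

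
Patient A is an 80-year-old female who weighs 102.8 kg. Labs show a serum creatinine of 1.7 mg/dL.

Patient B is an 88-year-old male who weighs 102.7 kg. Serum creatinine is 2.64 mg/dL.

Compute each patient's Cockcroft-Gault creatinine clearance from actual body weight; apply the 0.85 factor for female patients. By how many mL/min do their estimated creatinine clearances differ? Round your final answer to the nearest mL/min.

15 mL/min

Patient A: CrCl = (140 − 80) × 102.8 / (72 × 1.7) × 0.85 = 6168.0 / 122.40 × 0.85 ≈ 42.8 mL/min
Patient B: CrCl = (140 − 88) × 102.7 / (72 × 2.64) = 5340.4 / 190.08 ≈ 28.1 mL/min
|42.8 − 28.1| = 14.7 mL/min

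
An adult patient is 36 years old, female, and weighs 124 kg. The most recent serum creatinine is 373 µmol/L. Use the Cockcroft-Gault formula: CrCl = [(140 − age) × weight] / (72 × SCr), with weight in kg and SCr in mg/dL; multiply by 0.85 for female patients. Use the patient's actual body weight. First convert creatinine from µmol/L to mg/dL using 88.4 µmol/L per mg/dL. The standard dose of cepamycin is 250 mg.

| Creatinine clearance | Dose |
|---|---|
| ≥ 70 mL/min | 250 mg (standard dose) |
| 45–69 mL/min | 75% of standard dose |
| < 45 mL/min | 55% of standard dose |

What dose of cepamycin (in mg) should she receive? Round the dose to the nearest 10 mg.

SCr = 373 / 88.4 = 4.219 mg/dL
CrCl = (140 − 36) × 124 / (72 × 4.219) × 0.85 = 12896.0 / 303.77 × 0.85 ≈ 36.1 mL/min
CrCl ≈ 36 mL/min → bracket < 45 mL/min.
55% of 250 mg = 137.5 mg → 140 mg

140 mg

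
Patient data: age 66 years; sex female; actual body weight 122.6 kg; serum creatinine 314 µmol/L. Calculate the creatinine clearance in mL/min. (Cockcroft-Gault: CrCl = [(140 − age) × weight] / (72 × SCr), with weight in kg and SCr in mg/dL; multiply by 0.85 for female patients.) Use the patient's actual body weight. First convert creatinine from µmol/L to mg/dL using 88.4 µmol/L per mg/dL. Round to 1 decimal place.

30.2 mL/min

SCr = 314 / 88.4 = 3.552 mg/dL
CrCl = (140 − 66) × 122.6 / (72 × 3.552) × 0.85 = 9072.4 / 255.74 × 0.85 ≈ 30.2 mL/min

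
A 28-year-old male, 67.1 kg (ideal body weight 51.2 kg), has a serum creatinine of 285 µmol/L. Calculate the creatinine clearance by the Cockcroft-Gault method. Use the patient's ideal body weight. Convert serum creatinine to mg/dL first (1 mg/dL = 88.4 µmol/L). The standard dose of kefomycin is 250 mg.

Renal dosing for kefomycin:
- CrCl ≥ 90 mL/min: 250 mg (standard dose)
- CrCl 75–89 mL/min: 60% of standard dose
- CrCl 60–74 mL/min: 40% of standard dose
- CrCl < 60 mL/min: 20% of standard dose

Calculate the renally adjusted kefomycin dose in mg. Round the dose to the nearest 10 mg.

50 mg

SCr = 285 / 88.4 = 3.224 mg/dL
CrCl = (140 − 28) × 51.2 / (72 × 3.224) = 5734.4 / 232.13 ≈ 24.7 mL/min
CrCl ≈ 25 mL/min → bracket < 60 mL/min.
20% of 250 mg = 50 mg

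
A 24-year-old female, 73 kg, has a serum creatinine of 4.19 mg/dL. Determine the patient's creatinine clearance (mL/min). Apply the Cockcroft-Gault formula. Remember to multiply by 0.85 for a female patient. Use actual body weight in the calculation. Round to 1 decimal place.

CrCl = (140 − 24) × 73 / (72 × 4.19) × 0.85 = 8468.0 / 301.68 × 0.85 ≈ 23.9 mL/min

23.9 mL/min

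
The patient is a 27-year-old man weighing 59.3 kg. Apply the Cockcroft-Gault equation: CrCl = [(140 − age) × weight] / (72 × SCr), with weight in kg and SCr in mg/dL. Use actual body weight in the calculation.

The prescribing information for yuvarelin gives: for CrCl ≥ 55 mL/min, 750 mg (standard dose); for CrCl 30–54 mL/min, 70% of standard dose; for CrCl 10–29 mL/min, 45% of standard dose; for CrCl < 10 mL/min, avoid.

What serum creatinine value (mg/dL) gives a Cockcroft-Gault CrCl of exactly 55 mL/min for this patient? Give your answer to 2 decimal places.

Standard dose requires CrCl ≥ 55 mL/min.
Set (140 − 27) × 59.3 / (72 × SCr) = 55
SCr = (140 − 27) × 59.3 / (72 × 55) = 1.692 mg/dL

1.69 mg/dL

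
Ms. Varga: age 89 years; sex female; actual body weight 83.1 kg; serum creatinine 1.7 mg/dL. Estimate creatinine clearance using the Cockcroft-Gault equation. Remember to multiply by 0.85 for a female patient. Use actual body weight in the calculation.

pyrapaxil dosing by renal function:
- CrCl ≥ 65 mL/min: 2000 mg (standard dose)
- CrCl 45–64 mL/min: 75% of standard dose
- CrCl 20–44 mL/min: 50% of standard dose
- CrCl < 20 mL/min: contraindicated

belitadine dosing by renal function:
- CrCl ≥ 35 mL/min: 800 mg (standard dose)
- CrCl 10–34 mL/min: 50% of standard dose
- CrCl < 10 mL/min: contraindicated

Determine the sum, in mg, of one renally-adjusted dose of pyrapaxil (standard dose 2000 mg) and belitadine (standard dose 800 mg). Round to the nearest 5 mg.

1400 mg

CrCl = (140 − 89) × 83.1 / (72 × 1.7) × 0.85 = 4238.1 / 122.40 × 0.85 ≈ 29.4 mL/min
CrCl ≈ 29 mL/min.
pyrapaxil: 20–44 mL/min → 50% of 2000 mg = 1000 mg.
belitadine: 10–34 mL/min → 50% of 800 mg = 400 mg.
Total = 1000 + 400 = 1400 mg.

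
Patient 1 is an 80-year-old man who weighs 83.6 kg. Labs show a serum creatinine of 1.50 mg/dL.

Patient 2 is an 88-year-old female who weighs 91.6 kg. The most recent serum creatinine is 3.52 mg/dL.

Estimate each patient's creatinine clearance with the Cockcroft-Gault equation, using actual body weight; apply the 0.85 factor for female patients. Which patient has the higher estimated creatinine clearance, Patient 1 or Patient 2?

Patient 1

Patient 1: CrCl = (140 − 80) × 83.6 / (72 × 1.5) = 5016.0 / 108.00 ≈ 46.4 mL/min
Patient 2: CrCl = (140 − 88) × 91.6 / (72 × 3.52) × 0.85 = 4763.2 / 253.44 × 0.85 ≈ 16.0 mL/min
46.4 vs 16.0 mL/min → Patient 1 is higher.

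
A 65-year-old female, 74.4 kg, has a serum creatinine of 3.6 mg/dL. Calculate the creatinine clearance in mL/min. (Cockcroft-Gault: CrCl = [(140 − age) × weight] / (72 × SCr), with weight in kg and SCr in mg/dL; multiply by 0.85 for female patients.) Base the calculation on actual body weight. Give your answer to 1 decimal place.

CrCl = (140 − 65) × 74.4 / (72 × 3.6) × 0.85 = 5580.0 / 259.20 × 0.85 ≈ 18.3 mL/min

18.3 mL/min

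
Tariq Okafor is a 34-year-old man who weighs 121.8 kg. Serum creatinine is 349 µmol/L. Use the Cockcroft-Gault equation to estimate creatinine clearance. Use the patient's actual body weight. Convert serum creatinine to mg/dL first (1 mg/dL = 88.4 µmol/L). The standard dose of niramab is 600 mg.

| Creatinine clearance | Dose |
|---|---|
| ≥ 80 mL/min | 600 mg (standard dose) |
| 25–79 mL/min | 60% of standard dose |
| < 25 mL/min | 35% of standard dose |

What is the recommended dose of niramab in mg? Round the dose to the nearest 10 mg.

SCr = 349 / 88.4 = 3.948 mg/dL
CrCl = (140 − 34) × 121.8 / (72 × 3.948) = 12910.8 / 284.26 ≈ 45.4 mL/min
CrCl ≈ 45 mL/min → bracket 25–79 mL/min.
60% of 600 mg = 360 mg

360 mg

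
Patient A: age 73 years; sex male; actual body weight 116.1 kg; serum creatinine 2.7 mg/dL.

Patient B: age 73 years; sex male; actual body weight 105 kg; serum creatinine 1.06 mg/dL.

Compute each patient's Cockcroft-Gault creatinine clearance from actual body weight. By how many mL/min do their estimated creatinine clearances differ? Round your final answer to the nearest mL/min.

52 mL/min

Patient A: CrCl = (140 − 73) × 116.1 / (72 × 2.7) = 7778.7 / 194.40 ≈ 40.0 mL/min
Patient B: CrCl = (140 − 73) × 105 / (72 × 1.06) = 7035.0 / 76.32 ≈ 92.2 mL/min
|40.0 − 92.2| = 52.2 mL/min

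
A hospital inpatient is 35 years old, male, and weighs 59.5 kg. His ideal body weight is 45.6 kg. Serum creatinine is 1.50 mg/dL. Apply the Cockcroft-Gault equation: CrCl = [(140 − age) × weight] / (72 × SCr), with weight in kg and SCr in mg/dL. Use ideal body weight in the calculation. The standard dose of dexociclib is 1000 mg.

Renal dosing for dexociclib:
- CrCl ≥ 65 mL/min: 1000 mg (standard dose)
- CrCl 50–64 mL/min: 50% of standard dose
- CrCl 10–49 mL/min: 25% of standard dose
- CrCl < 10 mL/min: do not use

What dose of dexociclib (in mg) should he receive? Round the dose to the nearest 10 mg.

CrCl = (140 − 35) × 45.6 / (72 × 1.5) = 4788.0 / 108.00 ≈ 44.3 mL/min
CrCl ≈ 44 mL/min → bracket 10–49 mL/min.
25% of 1000 mg = 250 mg

250 mg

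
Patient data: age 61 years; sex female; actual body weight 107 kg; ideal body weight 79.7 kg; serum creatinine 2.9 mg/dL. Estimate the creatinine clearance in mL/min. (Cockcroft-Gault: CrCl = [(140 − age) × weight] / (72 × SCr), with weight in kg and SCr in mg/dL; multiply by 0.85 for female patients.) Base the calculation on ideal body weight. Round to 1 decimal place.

25.6 mL/min

CrCl = (140 − 61) × 79.7 / (72 × 2.9) × 0.85 = 6296.3 / 208.80 × 0.85 ≈ 25.6 mL/min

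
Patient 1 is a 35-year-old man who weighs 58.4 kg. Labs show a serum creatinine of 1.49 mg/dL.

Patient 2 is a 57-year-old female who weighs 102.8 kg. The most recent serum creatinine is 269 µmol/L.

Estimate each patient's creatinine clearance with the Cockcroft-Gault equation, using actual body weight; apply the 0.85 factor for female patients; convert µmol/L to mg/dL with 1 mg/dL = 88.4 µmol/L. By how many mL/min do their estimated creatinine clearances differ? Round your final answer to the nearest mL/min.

Patient 1: CrCl = (140 − 35) × 58.4 / (72 × 1.49) = 6132.0 / 107.28 ≈ 57.2 mL/min
Patient 2: SCr = 269 / 88.4 = 3.043 mg/dL
Patient 2: CrCl = (140 − 57) × 102.8 / (72 × 3.043) × 0.85 = 8532.4 / 219.10 × 0.85 ≈ 33.1 mL/min
|57.2 − 33.1| = 24.1 mL/min

24 mL/min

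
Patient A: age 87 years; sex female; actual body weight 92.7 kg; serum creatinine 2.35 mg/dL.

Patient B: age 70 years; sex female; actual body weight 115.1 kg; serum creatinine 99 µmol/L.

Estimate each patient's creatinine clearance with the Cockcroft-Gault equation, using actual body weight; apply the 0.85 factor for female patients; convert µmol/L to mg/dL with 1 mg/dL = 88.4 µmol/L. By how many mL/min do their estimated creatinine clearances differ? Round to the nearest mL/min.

Patient A: CrCl = (140 − 87) × 92.7 / (72 × 2.35) × 0.85 = 4913.1 / 169.20 × 0.85 ≈ 24.7 mL/min
Patient B: SCr = 99 / 88.4 = 1.12 mg/dL
Patient B: CrCl = (140 − 70) × 115.1 / (72 × 1.12) × 0.85 = 8057.0 / 80.64 × 0.85 ≈ 84.9 mL/min
|24.7 − 84.9| = 60.2 mL/min

60 mL/min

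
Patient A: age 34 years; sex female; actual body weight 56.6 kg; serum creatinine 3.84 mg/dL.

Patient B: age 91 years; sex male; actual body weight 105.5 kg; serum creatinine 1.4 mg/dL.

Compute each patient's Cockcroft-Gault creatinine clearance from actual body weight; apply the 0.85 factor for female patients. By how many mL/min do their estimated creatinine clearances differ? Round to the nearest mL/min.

Patient A: CrCl = (140 − 34) × 56.6 / (72 × 3.84) × 0.85 = 5999.6 / 276.48 × 0.85 ≈ 18.4 mL/min
Patient B: CrCl = (140 − 91) × 105.5 / (72 × 1.4) = 5169.5 / 100.80 ≈ 51.3 mL/min
|18.4 − 51.3| = 32.9 mL/min

33 mL/min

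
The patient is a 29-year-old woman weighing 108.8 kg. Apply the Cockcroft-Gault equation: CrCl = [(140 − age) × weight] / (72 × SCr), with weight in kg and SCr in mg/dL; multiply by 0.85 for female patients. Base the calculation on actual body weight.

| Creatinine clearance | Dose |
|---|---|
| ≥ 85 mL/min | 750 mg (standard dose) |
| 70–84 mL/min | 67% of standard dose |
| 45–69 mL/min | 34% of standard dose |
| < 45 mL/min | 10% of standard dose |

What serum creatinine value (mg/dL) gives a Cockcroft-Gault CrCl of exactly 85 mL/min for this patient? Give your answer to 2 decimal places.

Standard dose requires CrCl ≥ 85 mL/min.
Set (140 − 29) × 108.8 × 0.85 / (72 × SCr) = 85
SCr = (140 − 29) × 108.8 × 0.85 / (72 × 85) = 1.677 mg/dL

1.68 mg/dL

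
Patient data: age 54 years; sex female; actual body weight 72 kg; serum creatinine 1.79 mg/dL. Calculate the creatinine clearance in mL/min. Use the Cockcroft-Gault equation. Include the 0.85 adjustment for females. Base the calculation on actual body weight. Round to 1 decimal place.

CrCl = (140 − 54) × 72 / (72 × 1.79) × 0.85 = 6192.0 / 128.88 × 0.85 ≈ 40.8 mL/min

40.8 mL/min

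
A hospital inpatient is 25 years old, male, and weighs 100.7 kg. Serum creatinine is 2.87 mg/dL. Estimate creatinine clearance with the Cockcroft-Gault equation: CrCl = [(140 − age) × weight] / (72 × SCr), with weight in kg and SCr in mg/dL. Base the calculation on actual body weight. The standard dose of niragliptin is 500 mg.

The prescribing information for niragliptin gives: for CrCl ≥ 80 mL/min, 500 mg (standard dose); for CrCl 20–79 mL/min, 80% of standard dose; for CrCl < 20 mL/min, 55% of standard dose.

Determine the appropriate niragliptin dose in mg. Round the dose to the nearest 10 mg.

400 mg

CrCl = (140 − 25) × 100.7 / (72 × 2.87) = 11580.5 / 206.64 ≈ 56.0 mL/min
CrCl ≈ 56 mL/min → bracket 20–79 mL/min.
80% of 500 mg = 400 mg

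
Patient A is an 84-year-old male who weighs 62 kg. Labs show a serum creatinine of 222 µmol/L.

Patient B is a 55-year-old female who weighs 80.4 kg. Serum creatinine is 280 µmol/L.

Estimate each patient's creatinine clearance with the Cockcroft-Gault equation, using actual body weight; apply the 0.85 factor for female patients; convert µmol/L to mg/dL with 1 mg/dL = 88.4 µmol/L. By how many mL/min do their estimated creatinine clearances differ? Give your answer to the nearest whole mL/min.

Patient A: SCr = 222 / 88.4 = 2.511 mg/dL
Patient A: CrCl = (140 − 84) × 62 / (72 × 2.511) = 3472.0 / 180.79 ≈ 19.2 mL/min
Patient B: SCr = 280 / 88.4 = 3.167 mg/dL
Patient B: CrCl = (140 − 55) × 80.4 / (72 × 3.167) × 0.85 = 6834.0 / 228.02 × 0.85 ≈ 25.5 mL/min
|19.2 − 25.5| = 6.3 mL/min

6 mL/min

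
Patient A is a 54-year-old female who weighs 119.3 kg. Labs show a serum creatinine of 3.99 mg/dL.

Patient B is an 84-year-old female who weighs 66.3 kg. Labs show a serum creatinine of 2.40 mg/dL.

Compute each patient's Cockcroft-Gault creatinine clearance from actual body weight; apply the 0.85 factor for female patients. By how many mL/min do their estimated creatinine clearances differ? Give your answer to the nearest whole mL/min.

12 mL/min

Patient A: CrCl = (140 − 54) × 119.3 / (72 × 3.99) × 0.85 = 10259.8 / 287.28 × 0.85 ≈ 30.4 mL/min
Patient B: CrCl = (140 − 84) × 66.3 / (72 × 2.4) × 0.85 = 3712.8 / 172.80 × 0.85 ≈ 18.3 mL/min
|30.4 − 18.3| = 12.1 mL/min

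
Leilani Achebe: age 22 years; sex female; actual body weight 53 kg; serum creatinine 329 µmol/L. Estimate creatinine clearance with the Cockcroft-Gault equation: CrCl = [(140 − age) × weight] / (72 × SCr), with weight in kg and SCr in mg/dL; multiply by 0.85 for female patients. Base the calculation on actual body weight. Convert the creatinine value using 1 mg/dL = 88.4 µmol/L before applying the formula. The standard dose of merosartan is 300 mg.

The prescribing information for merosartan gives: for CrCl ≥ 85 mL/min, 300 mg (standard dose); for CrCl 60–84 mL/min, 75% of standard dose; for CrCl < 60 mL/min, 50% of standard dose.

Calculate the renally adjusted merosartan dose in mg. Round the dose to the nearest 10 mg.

SCr = 329 / 88.4 = 3.722 mg/dL
CrCl = (140 − 22) × 53 / (72 × 3.722) × 0.85 = 6254.0 / 267.98 × 0.85 ≈ 19.8 mL/min
CrCl ≈ 20 mL/min → bracket < 60 mL/min.
50% of 300 mg = 150 mg

150 mg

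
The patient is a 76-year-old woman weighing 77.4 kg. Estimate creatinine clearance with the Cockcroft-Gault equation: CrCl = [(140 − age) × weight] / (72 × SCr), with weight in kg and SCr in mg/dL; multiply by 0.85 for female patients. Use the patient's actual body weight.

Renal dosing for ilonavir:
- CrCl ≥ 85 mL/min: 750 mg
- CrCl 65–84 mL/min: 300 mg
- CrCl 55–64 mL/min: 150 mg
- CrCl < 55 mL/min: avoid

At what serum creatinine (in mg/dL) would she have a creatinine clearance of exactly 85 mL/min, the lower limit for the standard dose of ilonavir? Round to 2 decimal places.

Standard dose requires CrCl ≥ 85 mL/min.
Set (140 − 76) × 77.4 × 0.85 / (72 × SCr) = 85
SCr = (140 − 76) × 77.4 × 0.85 / (72 × 85) = 0.688 mg/dL

0.69 mg/dL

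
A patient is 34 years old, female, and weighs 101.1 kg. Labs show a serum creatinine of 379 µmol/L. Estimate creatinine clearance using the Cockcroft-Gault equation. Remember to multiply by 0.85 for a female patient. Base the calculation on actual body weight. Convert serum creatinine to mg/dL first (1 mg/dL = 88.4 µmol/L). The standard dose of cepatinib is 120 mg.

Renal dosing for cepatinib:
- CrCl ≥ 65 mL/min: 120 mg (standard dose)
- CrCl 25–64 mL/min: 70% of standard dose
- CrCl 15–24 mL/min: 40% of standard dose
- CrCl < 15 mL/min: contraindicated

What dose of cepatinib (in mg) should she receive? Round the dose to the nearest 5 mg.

85 mg

SCr = 379 / 88.4 = 4.287 mg/dL
CrCl = (140 − 34) × 101.1 / (72 × 4.287) × 0.85 = 10716.6 / 308.66 × 0.85 ≈ 29.5 mL/min
CrCl ≈ 30 mL/min → bracket 25–64 mL/min.
70% of 120 mg = 84 mg → 85 mg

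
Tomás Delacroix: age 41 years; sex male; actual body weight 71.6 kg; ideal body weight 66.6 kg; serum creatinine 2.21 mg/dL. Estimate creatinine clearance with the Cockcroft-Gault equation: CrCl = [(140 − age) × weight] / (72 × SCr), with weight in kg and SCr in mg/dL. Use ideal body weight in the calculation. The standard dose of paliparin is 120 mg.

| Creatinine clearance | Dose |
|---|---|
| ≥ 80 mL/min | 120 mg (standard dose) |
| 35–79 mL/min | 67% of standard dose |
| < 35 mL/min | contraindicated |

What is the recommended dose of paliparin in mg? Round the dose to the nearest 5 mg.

CrCl = (140 − 41) × 66.6 / (72 × 2.21) = 6593.4 / 159.12 ≈ 41.4 mL/min
CrCl ≈ 41 mL/min → bracket 35–79 mL/min.
67% of 120 mg = 80.4 mg → 80 mg

80 mg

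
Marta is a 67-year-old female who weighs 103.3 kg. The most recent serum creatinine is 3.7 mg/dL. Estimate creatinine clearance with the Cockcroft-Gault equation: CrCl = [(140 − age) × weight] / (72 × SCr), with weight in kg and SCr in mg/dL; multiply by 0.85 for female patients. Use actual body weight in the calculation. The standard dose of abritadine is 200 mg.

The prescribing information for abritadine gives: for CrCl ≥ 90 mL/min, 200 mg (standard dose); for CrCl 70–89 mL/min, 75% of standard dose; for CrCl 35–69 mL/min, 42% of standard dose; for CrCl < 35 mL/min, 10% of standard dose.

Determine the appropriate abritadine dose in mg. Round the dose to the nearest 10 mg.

20 mg

CrCl = (140 − 67) × 103.3 / (72 × 3.7) × 0.85 = 7540.9 / 266.40 × 0.85 ≈ 24.1 mL/min
CrCl ≈ 24 mL/min → bracket < 35 mL/min.
10% of 200 mg = 20 mg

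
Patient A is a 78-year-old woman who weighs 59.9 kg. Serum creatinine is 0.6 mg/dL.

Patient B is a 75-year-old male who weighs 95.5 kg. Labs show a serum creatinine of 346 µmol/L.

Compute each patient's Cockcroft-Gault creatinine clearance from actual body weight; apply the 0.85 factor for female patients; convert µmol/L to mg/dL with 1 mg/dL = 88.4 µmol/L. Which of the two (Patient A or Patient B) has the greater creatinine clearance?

Patient A

Patient A: CrCl = (140 − 78) × 59.9 / (72 × 0.6) × 0.85 = 3713.8 / 43.20 × 0.85 ≈ 73.1 mL/min
Patient B: SCr = 346 / 88.4 = 3.914 mg/dL
Patient B: CrCl = (140 − 75) × 95.5 / (72 × 3.914) = 6207.5 / 281.81 ≈ 22.0 mL/min
73.1 vs 22.0 mL/min → Patient A is higher.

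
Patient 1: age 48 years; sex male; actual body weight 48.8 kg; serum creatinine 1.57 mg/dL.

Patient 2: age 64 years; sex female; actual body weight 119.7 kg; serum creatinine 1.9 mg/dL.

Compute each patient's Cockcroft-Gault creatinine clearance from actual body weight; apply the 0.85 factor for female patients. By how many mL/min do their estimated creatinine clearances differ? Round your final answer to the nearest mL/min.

17 mL/min

Patient 1: CrCl = (140 − 48) × 48.8 / (72 × 1.57) = 4489.6 / 113.04 ≈ 39.7 mL/min
Patient 2: CrCl = (140 − 64) × 119.7 / (72 × 1.9) × 0.85 = 9097.2 / 136.80 × 0.85 ≈ 56.5 mL/min
|39.7 − 56.5| = 16.8 mL/min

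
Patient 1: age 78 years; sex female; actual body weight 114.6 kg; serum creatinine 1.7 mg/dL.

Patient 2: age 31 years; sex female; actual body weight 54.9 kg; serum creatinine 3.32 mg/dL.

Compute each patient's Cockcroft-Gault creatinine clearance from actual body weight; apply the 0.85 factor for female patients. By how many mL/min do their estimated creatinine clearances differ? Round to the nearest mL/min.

28 mL/min

Patient 1: CrCl = (140 − 78) × 114.6 / (72 × 1.7) × 0.85 = 7105.2 / 122.40 × 0.85 ≈ 49.3 mL/min
Patient 2: CrCl = (140 − 31) × 54.9 / (72 × 3.32) × 0.85 = 5984.1 / 239.04 × 0.85 ≈ 21.3 mL/min
|49.3 − 21.3| = 28.0 mL/min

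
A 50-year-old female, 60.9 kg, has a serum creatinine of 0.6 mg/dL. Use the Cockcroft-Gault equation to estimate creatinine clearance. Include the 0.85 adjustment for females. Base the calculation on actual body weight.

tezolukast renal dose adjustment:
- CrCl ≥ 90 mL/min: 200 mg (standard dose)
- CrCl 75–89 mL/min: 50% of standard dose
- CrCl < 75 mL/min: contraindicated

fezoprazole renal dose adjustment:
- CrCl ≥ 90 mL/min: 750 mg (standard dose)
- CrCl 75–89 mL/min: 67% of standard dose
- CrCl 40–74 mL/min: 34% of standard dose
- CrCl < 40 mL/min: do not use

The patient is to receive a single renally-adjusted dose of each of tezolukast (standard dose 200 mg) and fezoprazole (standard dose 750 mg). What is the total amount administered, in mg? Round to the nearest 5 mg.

CrCl = (140 − 50) × 60.9 / (72 × 0.6) × 0.85 = 5481.0 / 43.20 × 0.85 ≈ 107.8 mL/min
CrCl ≈ 108 mL/min.
tezolukast: ≥ 90 mL/min → 100% of 200 mg = 200 mg.
fezoprazole: ≥ 90 mL/min → 100% of 750 mg = 750 mg.
Total = 200 + 750 = 950 mg.

950 mg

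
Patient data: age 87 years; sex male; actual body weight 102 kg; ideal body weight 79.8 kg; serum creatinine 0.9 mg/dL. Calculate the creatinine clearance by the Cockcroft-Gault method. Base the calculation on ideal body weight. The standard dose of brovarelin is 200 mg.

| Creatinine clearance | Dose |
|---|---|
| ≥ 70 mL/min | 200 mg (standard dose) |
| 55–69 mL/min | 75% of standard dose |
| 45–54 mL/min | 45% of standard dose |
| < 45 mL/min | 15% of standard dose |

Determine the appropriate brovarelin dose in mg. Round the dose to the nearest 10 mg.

CrCl = (140 − 87) × 79.8 / (72 × 0.9) = 4229.4 / 64.80 ≈ 65.3 mL/min
CrCl ≈ 65 mL/min → bracket 55–69 mL/min.
75% of 200 mg = 150 mg

150 mg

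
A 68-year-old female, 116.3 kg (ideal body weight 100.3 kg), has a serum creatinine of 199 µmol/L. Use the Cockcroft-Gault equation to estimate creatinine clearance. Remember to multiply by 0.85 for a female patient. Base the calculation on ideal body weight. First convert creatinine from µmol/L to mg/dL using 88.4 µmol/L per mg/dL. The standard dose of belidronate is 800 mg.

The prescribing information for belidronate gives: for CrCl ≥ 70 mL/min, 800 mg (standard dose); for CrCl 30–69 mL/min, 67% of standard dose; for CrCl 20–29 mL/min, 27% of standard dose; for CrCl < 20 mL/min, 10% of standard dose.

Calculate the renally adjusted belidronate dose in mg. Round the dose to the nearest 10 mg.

540 mg

SCr = 199 / 88.4 = 2.251 mg/dL
CrCl = (140 − 68) × 100.3 / (72 × 2.251) × 0.85 = 7221.6 / 162.07 × 0.85 ≈ 37.9 mL/min
CrCl ≈ 38 mL/min → bracket 30–69 mL/min.
67% of 800 mg = 536 mg → 540 mg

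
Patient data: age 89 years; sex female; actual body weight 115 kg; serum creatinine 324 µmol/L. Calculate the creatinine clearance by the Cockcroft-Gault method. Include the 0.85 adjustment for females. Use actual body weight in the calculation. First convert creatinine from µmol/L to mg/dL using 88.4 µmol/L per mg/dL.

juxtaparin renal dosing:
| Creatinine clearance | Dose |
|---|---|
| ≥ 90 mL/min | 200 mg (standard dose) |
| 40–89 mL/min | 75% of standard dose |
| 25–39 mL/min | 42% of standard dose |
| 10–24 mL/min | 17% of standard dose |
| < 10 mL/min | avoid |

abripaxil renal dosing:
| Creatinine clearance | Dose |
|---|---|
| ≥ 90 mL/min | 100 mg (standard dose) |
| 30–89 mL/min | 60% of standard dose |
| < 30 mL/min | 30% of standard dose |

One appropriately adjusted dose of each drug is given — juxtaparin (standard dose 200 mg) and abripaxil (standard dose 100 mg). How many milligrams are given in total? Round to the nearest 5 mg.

SCr = 324 / 88.4 = 3.665 mg/dL
CrCl = (140 − 89) × 115 / (72 × 3.665) × 0.85 = 5865.0 / 263.88 × 0.85 ≈ 18.9 mL/min
CrCl ≈ 19 mL/min.
juxtaparin: 10–24 mL/min → 17% of 200 mg = 34 mg.
abripaxil: < 30 mL/min → 30% of 100 mg = 30 mg.
Total = 34 + 30 = 64 mg.

65 mg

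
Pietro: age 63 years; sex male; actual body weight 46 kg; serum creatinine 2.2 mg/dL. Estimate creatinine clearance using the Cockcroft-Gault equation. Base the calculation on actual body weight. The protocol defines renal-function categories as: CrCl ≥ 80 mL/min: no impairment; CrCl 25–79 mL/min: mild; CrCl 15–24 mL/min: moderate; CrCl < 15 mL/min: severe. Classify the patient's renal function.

moderate

CrCl = (140 − 63) × 46 / (72 × 2.2) = 3542.0 / 158.40 ≈ 22.4 mL/min
22 mL/min falls in the 'moderate' range.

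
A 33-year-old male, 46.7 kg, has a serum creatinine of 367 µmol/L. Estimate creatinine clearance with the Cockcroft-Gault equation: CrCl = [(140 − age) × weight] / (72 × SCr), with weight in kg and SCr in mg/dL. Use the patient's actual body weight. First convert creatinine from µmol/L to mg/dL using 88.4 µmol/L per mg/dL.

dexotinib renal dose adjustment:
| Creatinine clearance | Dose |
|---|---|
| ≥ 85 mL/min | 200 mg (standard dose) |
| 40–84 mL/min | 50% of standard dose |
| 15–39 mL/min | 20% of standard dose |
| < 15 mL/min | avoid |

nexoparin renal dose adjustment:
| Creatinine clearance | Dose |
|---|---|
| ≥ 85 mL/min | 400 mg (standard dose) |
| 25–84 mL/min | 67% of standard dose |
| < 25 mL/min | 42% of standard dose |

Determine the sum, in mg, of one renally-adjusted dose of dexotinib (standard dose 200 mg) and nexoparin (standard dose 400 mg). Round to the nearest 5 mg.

210 mg

SCr = 367 / 88.4 = 4.152 mg/dL
CrCl = (140 − 33) × 46.7 / (72 × 4.152) = 4996.9 / 298.94 ≈ 16.7 mL/min
CrCl ≈ 17 mL/min.
dexotinib: 15–39 mL/min → 20% of 200 mg = 40 mg.
nexoparin: < 25 mL/min → 42% of 400 mg = 168 mg.
Total = 40 + 168 = 208 mg.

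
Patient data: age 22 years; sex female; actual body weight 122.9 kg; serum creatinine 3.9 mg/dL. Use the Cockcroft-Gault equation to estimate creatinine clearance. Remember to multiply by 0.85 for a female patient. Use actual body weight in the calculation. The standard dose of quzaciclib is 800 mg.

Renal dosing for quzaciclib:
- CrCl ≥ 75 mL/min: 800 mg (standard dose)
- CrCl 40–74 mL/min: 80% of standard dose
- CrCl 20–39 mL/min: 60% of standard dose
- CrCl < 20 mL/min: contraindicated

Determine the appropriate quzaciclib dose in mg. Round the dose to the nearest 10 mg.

640 mg

CrCl = (140 − 22) × 122.9 / (72 × 3.9) × 0.85 = 14502.2 / 280.80 × 0.85 ≈ 43.9 mL/min
CrCl ≈ 44 mL/min → bracket 40–74 mL/min.
80% of 800 mg = 640 mg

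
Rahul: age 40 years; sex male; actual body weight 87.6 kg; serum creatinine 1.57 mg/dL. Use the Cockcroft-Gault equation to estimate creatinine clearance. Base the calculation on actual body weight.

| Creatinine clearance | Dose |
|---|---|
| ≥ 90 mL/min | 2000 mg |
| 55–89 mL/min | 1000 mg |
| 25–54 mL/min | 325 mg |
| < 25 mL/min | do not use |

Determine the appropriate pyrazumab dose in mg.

CrCl = (140 − 40) × 87.6 / (72 × 1.57) = 8760.0 / 113.04 ≈ 77.5 mL/min
CrCl ≈ 77 mL/min → bracket 55–89 mL/min.
Dose for this bracket: 1000 mg.

1000 mg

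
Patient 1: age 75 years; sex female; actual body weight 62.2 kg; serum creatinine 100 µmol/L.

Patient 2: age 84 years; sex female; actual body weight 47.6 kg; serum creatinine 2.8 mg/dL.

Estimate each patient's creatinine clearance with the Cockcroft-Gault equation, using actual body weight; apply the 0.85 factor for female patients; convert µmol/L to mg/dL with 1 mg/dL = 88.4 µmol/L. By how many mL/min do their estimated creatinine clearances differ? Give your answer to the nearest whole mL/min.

31 mL/min

Patient 1: SCr = 100 / 88.4 = 1.131 mg/dL
Patient 1: CrCl = (140 − 75) × 62.2 / (72 × 1.131) × 0.85 = 4043.0 / 81.43 × 0.85 ≈ 42.2 mL/min
Patient 2: CrCl = (140 − 84) × 47.6 / (72 × 2.8) × 0.85 = 2665.6 / 201.60 × 0.85 ≈ 11.2 mL/min
|42.2 − 11.2| = 31.0 mL/min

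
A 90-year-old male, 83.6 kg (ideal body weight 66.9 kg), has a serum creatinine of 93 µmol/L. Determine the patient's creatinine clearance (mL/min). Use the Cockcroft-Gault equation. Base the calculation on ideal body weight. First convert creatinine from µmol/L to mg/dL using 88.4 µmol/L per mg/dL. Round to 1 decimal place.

44.2 mL/min

SCr = 93 / 88.4 = 1.052 mg/dL
CrCl = (140 − 90) × 66.9 / (72 × 1.052) = 3345.0 / 75.74 ≈ 44.2 mL/min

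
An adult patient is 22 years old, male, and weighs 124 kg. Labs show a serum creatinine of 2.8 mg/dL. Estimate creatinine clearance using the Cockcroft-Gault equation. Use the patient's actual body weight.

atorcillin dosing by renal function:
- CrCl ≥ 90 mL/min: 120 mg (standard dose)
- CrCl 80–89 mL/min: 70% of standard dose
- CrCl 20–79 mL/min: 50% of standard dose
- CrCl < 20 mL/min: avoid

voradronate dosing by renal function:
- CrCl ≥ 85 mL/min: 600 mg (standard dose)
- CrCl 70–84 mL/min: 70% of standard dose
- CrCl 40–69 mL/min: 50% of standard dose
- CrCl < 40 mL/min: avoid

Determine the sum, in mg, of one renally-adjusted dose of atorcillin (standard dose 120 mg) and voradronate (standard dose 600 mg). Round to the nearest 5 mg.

CrCl = (140 − 22) × 124 / (72 × 2.8) = 14632.0 / 201.60 ≈ 72.6 mL/min
CrCl ≈ 73 mL/min.
atorcillin: 20–79 mL/min → 50% of 120 mg = 60 mg.
voradronate: 70–84 mL/min → 70% of 600 mg = 420 mg.
Total = 60 + 420 = 480 mg.

480 mg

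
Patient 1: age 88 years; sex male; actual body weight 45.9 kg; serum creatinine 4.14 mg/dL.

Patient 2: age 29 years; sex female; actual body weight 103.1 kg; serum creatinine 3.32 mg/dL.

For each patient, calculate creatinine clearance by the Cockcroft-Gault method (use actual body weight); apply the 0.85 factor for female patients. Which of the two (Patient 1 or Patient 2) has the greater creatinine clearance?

Patient 2

Patient 1: CrCl = (140 − 88) × 45.9 / (72 × 4.14) = 2386.8 / 298.08 ≈ 8.0 mL/min
Patient 2: CrCl = (140 − 29) × 103.1 / (72 × 3.32) × 0.85 = 11444.1 / 239.04 × 0.85 ≈ 40.7 mL/min
8.0 vs 40.7 mL/min → Patient 2 is higher.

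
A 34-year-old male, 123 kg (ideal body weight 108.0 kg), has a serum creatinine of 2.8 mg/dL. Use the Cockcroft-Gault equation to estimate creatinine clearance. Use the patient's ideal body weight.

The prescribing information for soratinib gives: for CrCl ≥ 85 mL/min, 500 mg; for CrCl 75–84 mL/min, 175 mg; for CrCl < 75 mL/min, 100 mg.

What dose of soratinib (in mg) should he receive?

100 mg

CrCl = (140 − 34) × 108 / (72 × 2.8) = 11448.0 / 201.60 ≈ 56.8 mL/min
CrCl ≈ 57 mL/min → bracket < 75 mL/min.
Dose for this bracket: 100 mg.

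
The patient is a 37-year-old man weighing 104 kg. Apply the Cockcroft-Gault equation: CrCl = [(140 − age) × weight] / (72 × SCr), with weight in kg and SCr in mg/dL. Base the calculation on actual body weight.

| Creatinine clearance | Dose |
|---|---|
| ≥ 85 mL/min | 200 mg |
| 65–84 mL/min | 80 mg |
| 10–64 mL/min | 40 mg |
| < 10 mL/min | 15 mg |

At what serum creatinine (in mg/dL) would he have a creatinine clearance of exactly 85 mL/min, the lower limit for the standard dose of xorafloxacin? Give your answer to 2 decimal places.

Standard dose requires CrCl ≥ 85 mL/min.
Set (140 − 37) × 104 / (72 × SCr) = 85
SCr = (140 − 37) × 104 / (72 × 85) = 1.750 mg/dL

1.75 mg/dL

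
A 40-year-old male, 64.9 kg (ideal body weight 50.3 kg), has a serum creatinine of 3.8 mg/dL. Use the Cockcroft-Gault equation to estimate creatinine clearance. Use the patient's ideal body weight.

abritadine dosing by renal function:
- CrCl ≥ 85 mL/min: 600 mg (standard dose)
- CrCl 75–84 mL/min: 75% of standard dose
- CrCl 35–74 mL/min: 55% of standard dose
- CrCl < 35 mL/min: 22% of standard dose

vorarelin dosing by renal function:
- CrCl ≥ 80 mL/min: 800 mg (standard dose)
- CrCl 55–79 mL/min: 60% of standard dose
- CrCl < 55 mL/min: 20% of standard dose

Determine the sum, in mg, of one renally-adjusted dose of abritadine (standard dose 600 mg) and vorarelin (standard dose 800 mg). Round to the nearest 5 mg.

CrCl = (140 − 40) × 50.3 / (72 × 3.8) = 5030.0 / 273.60 ≈ 18.4 mL/min
CrCl ≈ 18 mL/min.
abritadine: < 35 mL/min → 22% of 600 mg = 132 mg.
vorarelin: < 55 mL/min → 20% of 800 mg = 160 mg.
Total = 132 + 160 = 292 mg.

290 mg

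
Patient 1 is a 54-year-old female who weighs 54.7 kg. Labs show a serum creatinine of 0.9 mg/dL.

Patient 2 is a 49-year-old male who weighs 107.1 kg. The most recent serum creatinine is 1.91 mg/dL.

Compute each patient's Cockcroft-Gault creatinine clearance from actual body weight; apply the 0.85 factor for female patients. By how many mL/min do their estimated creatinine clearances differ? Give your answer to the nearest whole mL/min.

Patient 1: CrCl = (140 − 54) × 54.7 / (72 × 0.9) × 0.85 = 4704.2 / 64.80 × 0.85 ≈ 61.7 mL/min
Patient 2: CrCl = (140 − 49) × 107.1 / (72 × 1.91) = 9746.1 / 137.52 ≈ 70.9 mL/min
|61.7 − 70.9| = 9.2 mL/min

9 mL/min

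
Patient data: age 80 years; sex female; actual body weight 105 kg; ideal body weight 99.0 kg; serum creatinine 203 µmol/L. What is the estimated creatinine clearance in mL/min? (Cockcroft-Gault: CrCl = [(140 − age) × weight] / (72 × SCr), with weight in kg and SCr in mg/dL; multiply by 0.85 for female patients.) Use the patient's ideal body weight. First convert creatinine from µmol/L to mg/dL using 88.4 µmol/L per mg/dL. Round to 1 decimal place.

30.5 mL/min

SCr = 203 / 88.4 = 2.296 mg/dL
CrCl = (140 − 80) × 99 / (72 × 2.296) × 0.85 = 5940.0 / 165.31 × 0.85 ≈ 30.5 mL/min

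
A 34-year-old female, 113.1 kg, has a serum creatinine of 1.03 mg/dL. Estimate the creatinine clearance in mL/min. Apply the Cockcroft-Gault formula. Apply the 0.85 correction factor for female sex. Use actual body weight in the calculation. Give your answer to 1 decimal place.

137.4 mL/min

CrCl = (140 − 34) × 113.1 / (72 × 1.03) × 0.85 = 11988.6 / 74.16 × 0.85 ≈ 137.4 mL/min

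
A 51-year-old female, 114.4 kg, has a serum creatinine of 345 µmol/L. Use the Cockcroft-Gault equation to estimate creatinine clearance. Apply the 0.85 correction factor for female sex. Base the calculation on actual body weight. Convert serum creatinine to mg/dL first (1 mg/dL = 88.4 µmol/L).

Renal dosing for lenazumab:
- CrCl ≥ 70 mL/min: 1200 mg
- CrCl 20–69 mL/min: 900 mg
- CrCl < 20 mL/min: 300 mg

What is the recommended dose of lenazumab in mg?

SCr = 345 / 88.4 = 3.903 mg/dL
CrCl = (140 − 51) × 114.4 / (72 × 3.903) × 0.85 = 10181.6 / 281.02 × 0.85 ≈ 30.8 mL/min
CrCl ≈ 31 mL/min → bracket 20–69 mL/min.
Dose for this bracket: 900 mg.

900 mg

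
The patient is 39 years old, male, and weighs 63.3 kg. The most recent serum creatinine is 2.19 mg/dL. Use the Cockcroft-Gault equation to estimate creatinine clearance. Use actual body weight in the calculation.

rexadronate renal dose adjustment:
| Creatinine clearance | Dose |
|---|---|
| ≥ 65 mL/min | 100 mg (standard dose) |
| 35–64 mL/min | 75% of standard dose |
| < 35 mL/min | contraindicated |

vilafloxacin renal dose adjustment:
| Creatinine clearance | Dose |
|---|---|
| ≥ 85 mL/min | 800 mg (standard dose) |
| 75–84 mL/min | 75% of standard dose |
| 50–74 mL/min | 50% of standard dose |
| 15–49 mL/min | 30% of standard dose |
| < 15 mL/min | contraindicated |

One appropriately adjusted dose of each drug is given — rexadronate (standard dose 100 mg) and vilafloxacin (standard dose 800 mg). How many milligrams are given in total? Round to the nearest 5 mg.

315 mg

CrCl = (140 − 39) × 63.3 / (72 × 2.19) = 6393.3 / 157.68 ≈ 40.5 mL/min
CrCl ≈ 41 mL/min.
rexadronate: 35–64 mL/min → 75% of 100 mg = 75 mg.
vilafloxacin: 15–49 mL/min → 30% of 800 mg = 240 mg.
Total = 75 + 240 = 315 mg.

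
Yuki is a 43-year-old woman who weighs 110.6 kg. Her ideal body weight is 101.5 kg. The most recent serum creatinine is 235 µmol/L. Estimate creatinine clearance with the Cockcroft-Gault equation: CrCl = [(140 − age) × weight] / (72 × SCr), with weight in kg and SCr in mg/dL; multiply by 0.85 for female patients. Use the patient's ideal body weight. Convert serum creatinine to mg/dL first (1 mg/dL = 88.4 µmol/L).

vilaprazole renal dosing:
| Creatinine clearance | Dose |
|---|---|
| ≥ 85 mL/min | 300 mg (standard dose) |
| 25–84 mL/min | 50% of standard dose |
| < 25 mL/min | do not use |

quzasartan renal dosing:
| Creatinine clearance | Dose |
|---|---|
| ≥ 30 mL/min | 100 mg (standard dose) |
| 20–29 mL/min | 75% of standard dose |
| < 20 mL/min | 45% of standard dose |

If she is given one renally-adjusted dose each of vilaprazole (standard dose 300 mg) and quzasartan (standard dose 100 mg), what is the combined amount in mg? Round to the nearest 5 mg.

250 mg

SCr = 235 / 88.4 = 2.658 mg/dL
CrCl = (140 − 43) × 101.5 / (72 × 2.658) × 0.85 = 9845.5 / 191.38 × 0.85 ≈ 43.7 mL/min
CrCl ≈ 44 mL/min.
vilaprazole: 25–84 mL/min → 50% of 300 mg = 150 mg.
quzasartan: ≥ 30 mL/min → 100% of 100 mg = 100 mg.
Total = 150 + 100 = 250 mg.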